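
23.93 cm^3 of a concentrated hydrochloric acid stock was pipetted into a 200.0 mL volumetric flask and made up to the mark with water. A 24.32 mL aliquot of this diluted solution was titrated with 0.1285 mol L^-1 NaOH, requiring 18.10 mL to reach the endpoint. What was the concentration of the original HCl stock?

n(NaOH) = 0.1285 x 0.01810 = 0.002326 mol.
n(HCl) in the aliquot = 0.002326 mol.
[diluted HCl] = 0.002326 / 0.02432 = 0.09564 M.
Dilution factor = 200.0/23.93 = 8.358, so [stock] = 0.09564 x 8.358 = 0.799 M.

0.799 M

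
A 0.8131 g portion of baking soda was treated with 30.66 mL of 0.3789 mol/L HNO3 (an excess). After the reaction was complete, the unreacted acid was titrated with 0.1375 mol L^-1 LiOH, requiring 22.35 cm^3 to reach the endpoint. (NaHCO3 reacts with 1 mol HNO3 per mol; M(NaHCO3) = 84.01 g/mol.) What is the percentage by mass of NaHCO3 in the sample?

Total n(HNO3) added = 0.3789 x 0.03066 = 0.01162 mol.
n(LiOH) used = 0.1375 x 0.02235 = 0.003073 mol, which equals the excess n(HNO3).
So n(HNO3) consumed by the sample = 0.01162 - 0.003073 = 0.008544 mol.
n(NaHCO3) = 0.008544 / 1 = 0.008544 mol.
mass NaHCO3 = 0.008544 x 84.01 = 0.7178 g, so %NaHCO3 = 0.7178/0.8131 x 100 = 88.3%.

88.3%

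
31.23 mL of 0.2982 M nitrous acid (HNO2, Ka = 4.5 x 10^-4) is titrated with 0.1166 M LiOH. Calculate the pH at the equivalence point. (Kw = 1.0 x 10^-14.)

8.14

n(HNO2) = 0.2982 x 0.03123 = 0.009313 mol; V(LiOH) at equivalence = 0.009313/0.1166 = 0.07987 L.
At equivalence all the acid is converted to NO2-; total volume = 0.03123 + 0.07987 = 0.1111 L, so [NO2-] = 0.009313/0.1111 = 0.08382 M.
Kb = Kw/Ka = 1.0e-14 / 4.5 x 10^-4 = 2.22e-11.
[OH^-] = sqrt(Kb x [NO2-]) = sqrt(2.22e-11 x 0.08382) = 1.36e-6 M.
pOH = 5.86, so pH = 14.00 - 5.86 = 8.14.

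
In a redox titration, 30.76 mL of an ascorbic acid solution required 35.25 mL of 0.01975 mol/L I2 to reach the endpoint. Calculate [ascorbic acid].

n(I2) = 0.01975 x 0.03525 = 0.0006962 mol.
From the balanced equation, 1 mol I2 reacts with 1 mol ascorbic acid, so n(ascorbic acid) = 0.0006962 x 1/1 = 0.0006962 mol.
[ascorbic acid] = 0.0006962 / 0.03076 L = 0.0226 M.

0.0226 M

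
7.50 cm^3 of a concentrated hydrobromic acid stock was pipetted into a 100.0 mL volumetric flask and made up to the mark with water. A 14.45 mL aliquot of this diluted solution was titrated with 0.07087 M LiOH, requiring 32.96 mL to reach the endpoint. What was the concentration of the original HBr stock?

2.16 M

n(LiOH) = 0.07087 x 0.03296 = 0.002336 mol.
n(HBr) in the aliquot = 0.002336 mol.
[diluted HBr] = 0.002336 / 0.01445 = 0.1617 M.
Dilution factor = 100.0/7.500 = 13.33, so [stock] = 0.1617 x 13.33 = 2.16 M.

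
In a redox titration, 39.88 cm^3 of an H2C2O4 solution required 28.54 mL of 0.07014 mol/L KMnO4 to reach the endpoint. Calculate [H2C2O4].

0.125 M

n(KMnO4) = 0.07014 x 0.02854 = 0.002002 mol.
From the balanced equation, 2 mol KMnO4 reacts with 5 mol H2C2O4, so n(H2C2O4) = 0.002002 x 5/2 = 0.005004 mol.
[H2C2O4] = 0.005004 / 0.03988 L = 0.125 M.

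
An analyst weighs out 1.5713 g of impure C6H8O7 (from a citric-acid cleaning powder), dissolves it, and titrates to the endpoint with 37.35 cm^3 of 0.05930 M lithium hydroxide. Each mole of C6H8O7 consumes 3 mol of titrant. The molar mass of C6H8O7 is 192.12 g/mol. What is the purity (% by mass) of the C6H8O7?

n(LiOH) = 0.05930 x 0.03735 = 0.002215 mol.
n(C6H8O7) = 0.002215 / 3 = 0.0007383 mol.
mass of C6H8O7 = 0.0007383 x 192.12 = 0.1418 g.
% purity = 0.1418 / 1.5713 x 100 = 9.03%.

9.03%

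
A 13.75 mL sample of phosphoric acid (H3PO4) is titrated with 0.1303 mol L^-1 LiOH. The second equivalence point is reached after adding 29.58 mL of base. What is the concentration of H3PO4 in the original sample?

n(LiOH) = 0.1303 x 0.02958 = 0.003854 mol.
At the second equivalence point, 2 mol OH^- react per mol H3PO4, so n(H3PO4) = 0.003854 / 2 = 0.001927 mol.
[H3PO4] = 0.001927 / 0.01375 L = 0.140 M.

0.140 M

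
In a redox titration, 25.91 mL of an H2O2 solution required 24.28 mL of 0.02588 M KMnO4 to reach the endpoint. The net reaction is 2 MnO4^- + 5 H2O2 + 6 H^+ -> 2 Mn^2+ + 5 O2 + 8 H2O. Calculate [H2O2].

n(KMnO4) = 0.02588 x 0.02428 = 0.0006284 mol.
From the balanced equation, 2 mol KMnO4 reacts with 5 mol H2O2, so n(H2O2) = 0.0006284 x 5/2 = 0.001571 mol.
[H2O2] = 0.001571 / 0.02591 L = 0.0606 M.

0.0606 M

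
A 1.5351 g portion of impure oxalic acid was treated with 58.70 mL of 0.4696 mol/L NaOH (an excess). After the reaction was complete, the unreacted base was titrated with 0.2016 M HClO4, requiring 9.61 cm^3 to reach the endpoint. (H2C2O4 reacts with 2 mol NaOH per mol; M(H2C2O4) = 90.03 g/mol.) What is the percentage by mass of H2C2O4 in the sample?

75.2%

Total n(NaOH) added = 0.4696 x 0.05870 = 0.02757 mol.
n(HClO4) used = 0.2016 x 0.009610 = 0.001937 mol, which equals the excess n(NaOH).
So n(NaOH) consumed by the sample = 0.02757 - 0.001937 = 0.02563 mol.
n(H2C2O4) = 0.02563 / 2 = 0.01281 mol.
mass H2C2O4 = 0.01281 x 90.03 = 1.154 g, so %H2C2O4 = 1.154/1.5351 x 100 = 75.2%.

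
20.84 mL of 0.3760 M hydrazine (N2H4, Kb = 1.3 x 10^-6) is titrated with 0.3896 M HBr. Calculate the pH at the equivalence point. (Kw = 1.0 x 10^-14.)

n(N2H4) = 0.3760 x 0.02084 = 0.007836 mol; V(HBr) at equivalence = 0.007836/0.3896 = 0.02011 L.
At equivalence the base is fully converted to N2H5+; total volume = 0.04095 L, so [N2H5+] = 0.007836/0.04095 = 0.1913 M.
Ka(N2H5+) = Kw/Kb = 1.0e-14 / 1.3 x 10^-6 = 7.69e-9.
[H^+] = sqrt(Ka x [N2H5+]) = sqrt(7.69e-9 x 0.1913) = 3.84e-5 M.
pH = -log(3.84e-5) = 4.42.

4.42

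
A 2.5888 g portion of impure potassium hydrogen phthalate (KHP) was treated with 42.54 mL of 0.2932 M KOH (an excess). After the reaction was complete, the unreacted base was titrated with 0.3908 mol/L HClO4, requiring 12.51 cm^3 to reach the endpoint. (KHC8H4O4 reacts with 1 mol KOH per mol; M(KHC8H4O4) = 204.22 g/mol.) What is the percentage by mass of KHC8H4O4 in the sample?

Total n(KOH) added = 0.2932 x 0.04254 = 0.01247 mol.
n(HClO4) used = 0.3908 x 0.01251 = 0.004889 mol, which equals the excess n(KOH).
So n(KOH) consumed by the sample = 0.01247 - 0.004889 = 0.007584 mol.
n(KHC8H4O4) = 0.007584 / 1 = 0.007584 mol.
mass KHC8H4O4 = 0.007584 x 204.22 = 1.549 g, so %KHC8H4O4 = 1.549/2.5888 x 100 = 59.8%.

59.8%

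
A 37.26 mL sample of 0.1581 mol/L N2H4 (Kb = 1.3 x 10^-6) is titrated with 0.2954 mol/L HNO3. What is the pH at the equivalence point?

n(N2H4) = 0.1581 x 0.03726 = 0.005891 mol; V(HNO3) at equivalence = 0.005891/0.2954 = 0.01994 L.
At equivalence the base is fully converted to N2H5+; total volume = 0.05720 L, so [N2H5+] = 0.005891/0.05720 = 0.1030 M.
Ka(N2H5+) = Kw/Kb = 1.0e-14 / 1.3 x 10^-6 = 7.69e-9.
[H^+] = sqrt(Ka x [N2H5+]) = sqrt(7.69e-9 x 0.1030) = 2.81e-5 M.
pH = -log(2.81e-5) = 4.55.

4.55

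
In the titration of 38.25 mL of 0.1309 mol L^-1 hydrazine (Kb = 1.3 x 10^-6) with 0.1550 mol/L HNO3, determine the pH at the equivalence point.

n(N2H4) = 0.1309 x 0.03825 = 0.005007 mol; V(HNO3) at equivalence = 0.005007/0.1550 = 0.03230 L.
At equivalence the base is fully converted to N2H5+; total volume = 0.07055 L, so [N2H5+] = 0.005007/0.07055 = 0.07097 M.
Ka(N2H5+) = Kw/Kb = 1.0e-14 / 1.3 x 10^-6 = 7.69e-9.
[H^+] = sqrt(Ka x [N2H5+]) = sqrt(7.69e-9 x 0.07097) = 2.34e-5 M.
pH = -log(2.34e-5) = 4.63.

4.63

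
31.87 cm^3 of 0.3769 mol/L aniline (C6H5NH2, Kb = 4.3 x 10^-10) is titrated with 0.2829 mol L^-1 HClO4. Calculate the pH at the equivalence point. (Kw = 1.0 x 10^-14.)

2.71

n(C6H5NH2) = 0.3769 x 0.03187 = 0.01201 mol; V(HClO4) at equivalence = 0.01201/0.2829 = 0.04246 L.
At equivalence the base is fully converted to C6H5NH3+; total volume = 0.07433 L, so [C6H5NH3+] = 0.01201/0.07433 = 0.1616 M.
Ka(C6H5NH3+) = Kw/Kb = 1.0e-14 / 4.3 x 10^-10 = 2.33e-5.
[H^+] = sqrt(Ka x [C6H5NH3+]) = sqrt(2.33e-5 x 0.1616) = 0.00194 M.
pH = -log(0.00194) = 2.71.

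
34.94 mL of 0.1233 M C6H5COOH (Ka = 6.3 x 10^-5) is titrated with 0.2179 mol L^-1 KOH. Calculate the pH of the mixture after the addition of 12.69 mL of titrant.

Initial n(C6H5COOH) = 0.1233 x 0.03494 = 0.004308 mol.
n(KOH) added = 0.2179 x 0.01269 = 0.002765 mol, converting that many moles of C6H5COOH to C6H5COO-.
Remaining n(C6H5COOH) = 0.001543 mol; n(C6H5COO-) = 0.002765 mol.
By Henderson-Hasselbalch, pH = pKa + log([A^-]/[HA]) = 4.20 + log(0.002765/0.001543) = 4.20 + (+0.25) = 4.45.

4.45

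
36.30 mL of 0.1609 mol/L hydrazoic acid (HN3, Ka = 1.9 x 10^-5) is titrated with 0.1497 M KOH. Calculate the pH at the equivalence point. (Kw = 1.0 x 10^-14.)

8.81

n(HN3) = 0.1609 x 0.03630 = 0.005841 mol; V(KOH) at equivalence = 0.005841/0.1497 = 0.03902 L.
At equivalence all the acid is converted to N3-; total volume = 0.03630 + 0.03902 = 0.07532 L, so [N3-] = 0.005841/0.07532 = 0.07755 M.
Kb = Kw/Ka = 1.0e-14 / 1.9 x 10^-5 = 5.26e-10.
[OH^-] = sqrt(Kb x [N3-]) = sqrt(5.26e-10 x 0.07755) = 6.39e-6 M.
pOH = 5.19, so pH = 14.00 - 5.19 = 8.81.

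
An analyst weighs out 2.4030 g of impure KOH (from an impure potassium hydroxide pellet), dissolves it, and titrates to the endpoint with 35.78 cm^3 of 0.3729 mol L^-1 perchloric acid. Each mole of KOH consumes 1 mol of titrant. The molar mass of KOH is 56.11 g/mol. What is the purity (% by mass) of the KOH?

n(HClO4) = 0.3729 x 0.03578 = 0.01334 mol.
n(KOH) = 0.01334 / 1 = 0.01334 mol.
mass of KOH = 0.01334 x 56.11 = 0.7486 g.
% purity = 0.7486 / 2.4030 x 100 = 31.2%.

31.2%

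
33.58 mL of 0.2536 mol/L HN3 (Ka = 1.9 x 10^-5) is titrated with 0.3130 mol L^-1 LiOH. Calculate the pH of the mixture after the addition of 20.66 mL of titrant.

5.22

Initial n(HN3) = 0.2536 x 0.03358 = 0.008516 mol.
n(LiOH) added = 0.3130 x 0.02066 = 0.006467 mol, converting that many moles of HN3 to N3-.
Remaining n(HN3) = 0.002049 mol; n(N3-) = 0.006467 mol.
By Henderson-Hasselbalch, pH = pKa + log([A^-]/[HA]) = 4.72 + log(0.006467/0.002049) = 4.72 + (+0.50) = 5.22.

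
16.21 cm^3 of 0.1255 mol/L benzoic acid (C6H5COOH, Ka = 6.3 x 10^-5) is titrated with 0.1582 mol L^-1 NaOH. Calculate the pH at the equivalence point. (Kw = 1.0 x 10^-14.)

8.52

n(C6H5COOH) = 0.1255 x 0.01621 = 0.002034 mol; V(NaOH) at equivalence = 0.002034/0.1582 = 0.01286 L.
At equivalence all the acid is converted to C6H5COO-; total volume = 0.01621 + 0.01286 = 0.02907 L, so [C6H5COO-] = 0.002034/0.02907 = 0.06998 M.
Kb = Kw/Ka = 1.0e-14 / 6.3 x 10^-5 = 1.59e-10.
[OH^-] = sqrt(Kb x [C6H5COO-]) = sqrt(1.59e-10 x 0.06998) = 3.33e-6 M.
pOH = 5.48, so pH = 14.00 - 5.48 = 8.52.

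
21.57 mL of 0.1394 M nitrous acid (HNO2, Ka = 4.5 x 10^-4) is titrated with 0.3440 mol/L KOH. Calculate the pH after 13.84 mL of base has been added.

12.69

n(acid) = 0.1394 x 0.02157 = 0.003007 mol; n(KOH) added = 0.3440 x 0.01384 = 0.004761 mol.
Base is in excess by 0.004761 - 0.003007 = 0.001754 mol in a total volume of 0.03541 L.
[OH^-] = 0.001754/0.03541 = 0.04954 M, so pOH = 1.31 and pH = 14.00 - 1.31 = 12.69.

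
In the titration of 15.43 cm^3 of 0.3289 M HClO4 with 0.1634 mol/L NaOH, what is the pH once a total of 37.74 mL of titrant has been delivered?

n(acid) = 0.3289 x 0.01543 = 0.005075 mol; n(NaOH) added = 0.1634 x 0.03774 = 0.006167 mol.
Base is in excess by 0.006167 - 0.005075 = 0.001092 mol in a total volume of 0.05317 L.
[OH^-] = 0.001092/0.05317 = 0.02053 M, so pOH = 1.69 and pH = 14.00 - 1.69 = 12.31.

12.31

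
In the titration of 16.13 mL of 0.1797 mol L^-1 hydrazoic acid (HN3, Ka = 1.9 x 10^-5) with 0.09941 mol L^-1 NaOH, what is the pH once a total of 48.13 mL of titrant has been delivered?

12.47

n(acid) = 0.1797 x 0.01613 = 0.002899 mol; n(NaOH) added = 0.09941 x 0.04813 = 0.004785 mol.
Base is in excess by 0.004785 - 0.002899 = 0.001886 mol in a total volume of 0.06426 L.
[OH^-] = 0.001886/0.06426 = 0.02935 M, so pOH = 1.53 and pH = 14.00 - 1.53 = 12.47.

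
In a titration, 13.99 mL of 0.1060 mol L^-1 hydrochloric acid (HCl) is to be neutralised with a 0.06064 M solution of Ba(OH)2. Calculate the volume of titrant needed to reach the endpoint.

12.2 mL

n(HCl) = 0.1060 mol/L x 0.01399 L = 0.001483 mol.
The neutralisation is 2 HCl : 1 Ba(OH)2, so n(Ba(OH)2) = 0.001483 x 1/2 = 0.0007415 mol.
V(Ba(OH)2) = 0.0007415 / 0.06064 = 0.01223 L = 12.2 mL.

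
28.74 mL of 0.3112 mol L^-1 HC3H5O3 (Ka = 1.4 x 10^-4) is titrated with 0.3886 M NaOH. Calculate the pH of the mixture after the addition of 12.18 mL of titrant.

3.90

Initial n(HC3H5O3) = 0.3112 x 0.02874 = 0.008944 mol.
n(NaOH) added = 0.3886 x 0.01218 = 0.004733 mol, converting that many moles of HC3H5O3 to C3H5O3-.
Remaining n(HC3H5O3) = 0.004211 mol; n(C3H5O3-) = 0.004733 mol.
By Henderson-Hasselbalch, pH = pKa + log([A^-]/[HA]) = 3.85 + log(0.004733/0.004211) = 3.85 + (+0.05) = 3.90.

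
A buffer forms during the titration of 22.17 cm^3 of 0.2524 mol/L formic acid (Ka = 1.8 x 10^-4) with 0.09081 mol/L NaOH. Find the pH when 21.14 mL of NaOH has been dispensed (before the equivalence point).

Initial n(HCOOH) = 0.2524 x 0.02217 = 0.005596 mol.
n(NaOH) added = 0.09081 x 0.02114 = 0.001920 mol, converting that many moles of HCOOH to HCOO-.
Remaining n(HCOOH) = 0.003676 mol; n(HCOO-) = 0.001920 mol.
By Henderson-Hasselbalch, pH = pKa + log([A^-]/[HA]) = 3.74 + log(0.001920/0.003676) = 3.74 + (-0.28) = 3.46.

3.46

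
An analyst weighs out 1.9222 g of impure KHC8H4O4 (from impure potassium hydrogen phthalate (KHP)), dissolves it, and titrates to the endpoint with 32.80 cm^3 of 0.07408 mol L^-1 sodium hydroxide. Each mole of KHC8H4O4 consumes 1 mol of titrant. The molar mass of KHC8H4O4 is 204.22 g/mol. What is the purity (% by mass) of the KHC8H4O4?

n(NaOH) = 0.07408 x 0.03280 = 0.002430 mol.
n(KHC8H4O4) = 0.002430 / 1 = 0.002430 mol.
mass of KHC8H4O4 = 0.002430 x 204.22 = 0.4962 g.
% purity = 0.4962 / 1.9222 x 100 = 25.8%.

25.8%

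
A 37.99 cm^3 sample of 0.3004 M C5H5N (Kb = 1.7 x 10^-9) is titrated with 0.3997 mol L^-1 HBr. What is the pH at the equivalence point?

n(C5H5N) = 0.3004 x 0.03799 = 0.01141 mol; V(HBr) at equivalence = 0.01141/0.3997 = 0.02855 L.
At equivalence the base is fully converted to C5H5NH+; total volume = 0.06654 L, so [C5H5NH+] = 0.01141/0.06654 = 0.1715 M.
Ka(C5H5NH+) = Kw/Kb = 1.0e-14 / 1.7 x 10^-9 = 5.88e-6.
[H^+] = sqrt(Ka x [C5H5NH+]) = sqrt(5.88e-6 x 0.1715) = 0.00100 M.
pH = -log(0.00100) = 3.00.

3.00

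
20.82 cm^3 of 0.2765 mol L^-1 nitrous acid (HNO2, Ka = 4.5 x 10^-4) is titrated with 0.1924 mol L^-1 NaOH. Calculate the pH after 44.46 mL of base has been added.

12.63

n(acid) = 0.2765 x 0.02082 = 0.005757 mol; n(NaOH) added = 0.1924 x 0.04446 = 0.008554 mol.
Base is in excess by 0.008554 - 0.005757 = 0.002797 mol in a total volume of 0.06528 L.
[OH^-] = 0.002797/0.06528 = 0.04285 M, so pOH = 1.37 and pH = 14.00 - 1.37 = 12.63.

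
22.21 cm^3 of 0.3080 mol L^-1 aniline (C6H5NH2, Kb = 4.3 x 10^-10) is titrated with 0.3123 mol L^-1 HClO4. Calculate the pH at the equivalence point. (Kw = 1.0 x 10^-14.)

2.72

n(C6H5NH2) = 0.3080 x 0.02221 = 0.006841 mol; V(HClO4) at equivalence = 0.006841/0.3123 = 0.02190 L.
At equivalence the base is fully converted to C6H5NH3+; total volume = 0.04411 L, so [C6H5NH3+] = 0.006841/0.04411 = 0.1551 M.
Ka(C6H5NH3+) = Kw/Kb = 1.0e-14 / 4.3 x 10^-10 = 2.33e-5.
[H^+] = sqrt(Ka x [C6H5NH3+]) = sqrt(2.33e-5 x 0.1551) = 0.00190 M.
pH = -log(0.00190) = 2.72.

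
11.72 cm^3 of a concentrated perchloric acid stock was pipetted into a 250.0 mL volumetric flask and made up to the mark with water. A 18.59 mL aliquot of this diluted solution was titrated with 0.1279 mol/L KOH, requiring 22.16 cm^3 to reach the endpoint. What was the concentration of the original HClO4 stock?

3.25 M

n(KOH) = 0.1279 x 0.02216 = 0.002834 mol.
n(HClO4) in the aliquot = 0.002834 mol.
[diluted HClO4] = 0.002834 / 0.01859 = 0.1525 M.
Dilution factor = 250.0/11.72 = 21.33, so [stock] = 0.1525 x 21.33 = 3.25 M.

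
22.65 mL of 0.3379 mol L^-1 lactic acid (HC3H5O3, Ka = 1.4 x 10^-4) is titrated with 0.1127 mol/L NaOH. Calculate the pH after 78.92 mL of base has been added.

12.09

n(acid) = 0.3379 x 0.02265 = 0.007653 mol; n(NaOH) added = 0.1127 x 0.07892 = 0.008894 mol.
Base is in excess by 0.008894 - 0.007653 = 0.001241 mol in a total volume of 0.1016 L.
[OH^-] = 0.001241/0.1016 = 0.01222 M, so pOH = 1.91 and pH = 14.00 - 1.91 = 12.09.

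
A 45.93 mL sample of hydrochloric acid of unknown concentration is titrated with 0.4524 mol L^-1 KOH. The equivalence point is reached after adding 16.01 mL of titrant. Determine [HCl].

n(KOH) delivered = 0.4524 x 0.01601 = 0.007243 mol.
For a 1:1 reaction, n(HCl) = 0.007243 mol.
[HCl] = 0.007243 mol / 0.04593 L = 0.158 M.

0.158 M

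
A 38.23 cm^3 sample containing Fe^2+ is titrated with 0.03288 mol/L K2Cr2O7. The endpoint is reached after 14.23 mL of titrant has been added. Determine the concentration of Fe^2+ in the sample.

n(K2Cr2O7) = 0.03288 x 0.01423 = 0.0004679 mol.
From the balanced equation, 1 mol K2Cr2O7 reacts with 6 mol Fe^2+, so n(Fe^2+) = 0.0004679 x 6/1 = 0.002807 mol.
[Fe^2+] = 0.002807 / 0.03823 L = 0.0734 M.

0.0734 M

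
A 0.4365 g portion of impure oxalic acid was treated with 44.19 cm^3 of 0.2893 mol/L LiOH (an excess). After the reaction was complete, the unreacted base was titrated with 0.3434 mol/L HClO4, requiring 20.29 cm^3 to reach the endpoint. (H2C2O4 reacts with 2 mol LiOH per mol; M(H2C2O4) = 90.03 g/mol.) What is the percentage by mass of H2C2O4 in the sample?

60.0%

Total n(LiOH) added = 0.2893 x 0.04419 = 0.01278 mol.
n(HClO4) used = 0.3434 x 0.02029 = 0.006968 mol, which equals the excess n(LiOH).
So n(LiOH) consumed by the sample = 0.01278 - 0.006968 = 0.005817 mol.
n(H2C2O4) = 0.005817 / 2 = 0.002908 mol.
mass H2C2O4 = 0.002908 x 90.03 = 0.2618 g, so %H2C2O4 = 0.2618/0.4365 x 100 = 60.0%.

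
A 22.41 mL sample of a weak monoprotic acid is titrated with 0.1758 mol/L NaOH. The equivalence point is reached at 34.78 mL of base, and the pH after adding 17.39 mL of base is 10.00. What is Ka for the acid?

17.39 mL is half of the equivalence volume, so this is the half-equivalence point where [HA] = [A^-].
At half-equivalence pH = pKa, so pKa = 10.00.
Ka = 10^(-10.00) = 1.0 x 10^-10.

1.0 x 10^-10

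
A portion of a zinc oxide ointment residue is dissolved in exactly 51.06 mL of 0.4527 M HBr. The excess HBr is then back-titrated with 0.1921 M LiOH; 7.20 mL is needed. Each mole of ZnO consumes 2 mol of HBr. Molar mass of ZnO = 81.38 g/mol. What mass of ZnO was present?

Total n(HBr) added = 0.4527 x 0.05106 = 0.02311 mol.
n(LiOH) used = 0.1921 x 0.007200 = 0.001383 mol, which equals the excess n(HBr).
So n(HBr) consumed by the sample = 0.02311 - 0.001383 = 0.02173 mol.
n(ZnO) = 0.02173 / 2 = 0.01087 mol.
mass = 0.01087 mol x 81.38 g/mol = 0.884 g.

0.884 g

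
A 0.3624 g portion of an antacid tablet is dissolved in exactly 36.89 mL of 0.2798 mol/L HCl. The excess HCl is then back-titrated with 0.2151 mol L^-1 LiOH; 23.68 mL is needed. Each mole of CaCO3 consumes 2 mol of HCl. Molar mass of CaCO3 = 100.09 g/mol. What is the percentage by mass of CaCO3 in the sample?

Total n(HCl) added = 0.2798 x 0.03689 = 0.01032 mol.
n(LiOH) used = 0.2151 x 0.02368 = 0.005094 mol, which equals the excess n(HCl).
So n(HCl) consumed by the sample = 0.01032 - 0.005094 = 0.005228 mol.
n(CaCO3) = 0.005228 / 2 = 0.002614 mol.
mass CaCO3 = 0.002614 x 100.09 = 0.2616 g, so %CaCO3 = 0.2616/0.3624 x 100 = 72.2%.

72.2%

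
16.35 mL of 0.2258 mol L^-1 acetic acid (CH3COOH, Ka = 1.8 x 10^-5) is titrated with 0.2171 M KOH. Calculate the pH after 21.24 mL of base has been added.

n(acid) = 0.2258 x 0.01635 = 0.003692 mol; n(KOH) added = 0.2171 x 0.02124 = 0.004611 mol.
Base is in excess by 0.004611 - 0.003692 = 0.0009194 mol in a total volume of 0.03759 L.
[OH^-] = 0.0009194/0.03759 = 0.02446 M, so pOH = 1.61 and pH = 14.00 - 1.61 = 12.39.

12.39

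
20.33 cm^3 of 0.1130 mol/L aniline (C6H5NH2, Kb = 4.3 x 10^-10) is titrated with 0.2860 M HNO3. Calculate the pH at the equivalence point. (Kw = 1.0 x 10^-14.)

2.86

n(C6H5NH2) = 0.1130 x 0.02033 = 0.002297 mol; V(HNO3) at equivalence = 0.002297/0.2860 = 0.008032 L.
At equivalence the base is fully converted to C6H5NH3+; total volume = 0.02836 L, so [C6H5NH3+] = 0.002297/0.02836 = 0.08100 M.
Ka(C6H5NH3+) = Kw/Kb = 1.0e-14 / 4.3 x 10^-10 = 2.33e-5.
[H^+] = sqrt(Ka x [C6H5NH3+]) = sqrt(2.33e-5 x 0.08100) = 0.00137 M.
pH = -log(0.00137) = 2.86.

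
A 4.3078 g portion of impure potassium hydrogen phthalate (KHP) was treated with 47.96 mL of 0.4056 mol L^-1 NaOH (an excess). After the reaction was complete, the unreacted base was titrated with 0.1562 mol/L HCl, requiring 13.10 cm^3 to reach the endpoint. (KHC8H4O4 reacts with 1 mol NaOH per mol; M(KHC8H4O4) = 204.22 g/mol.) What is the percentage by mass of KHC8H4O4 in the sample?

82.5%

Total n(NaOH) added = 0.4056 x 0.04796 = 0.01945 mol.
n(HCl) used = 0.1562 x 0.01310 = 0.002046 mol, which equals the excess n(NaOH).
So n(NaOH) consumed by the sample = 0.01945 - 0.002046 = 0.01741 mol.
n(KHC8H4O4) = 0.01741 / 1 = 0.01741 mol.
mass KHC8H4O4 = 0.01741 x 204.22 = 3.555 g, so %KHC8H4O4 = 3.555/4.3078 x 100 = 82.5%.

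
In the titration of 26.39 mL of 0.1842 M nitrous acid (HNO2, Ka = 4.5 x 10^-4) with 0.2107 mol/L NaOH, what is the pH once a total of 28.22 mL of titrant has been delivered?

12.30

n(acid) = 0.1842 x 0.02639 = 0.004861 mol; n(NaOH) added = 0.2107 x 0.02822 = 0.005946 mol.
Base is in excess by 0.005946 - 0.004861 = 0.001085 mol in a total volume of 0.05461 L.
[OH^-] = 0.001085/0.05461 = 0.01987 M, so pOH = 1.70 and pH = 14.00 - 1.70 = 12.30.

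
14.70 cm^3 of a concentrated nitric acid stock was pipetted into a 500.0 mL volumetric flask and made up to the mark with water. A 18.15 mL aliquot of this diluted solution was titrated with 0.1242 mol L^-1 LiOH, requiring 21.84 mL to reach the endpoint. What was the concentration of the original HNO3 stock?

n(LiOH) = 0.1242 x 0.02184 = 0.002713 mol.
n(HNO3) in the aliquot = 0.002713 mol.
[diluted HNO3] = 0.002713 / 0.01815 = 0.1495 M.
Dilution factor = 500.0/14.70 = 34.01, so [stock] = 0.1495 x 34.01 = 5.08 M.

5.08 M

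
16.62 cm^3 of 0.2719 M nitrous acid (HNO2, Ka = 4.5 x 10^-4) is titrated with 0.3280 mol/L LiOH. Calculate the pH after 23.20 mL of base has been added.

n(acid) = 0.2719 x 0.01662 = 0.004519 mol; n(LiOH) added = 0.3280 x 0.02320 = 0.007610 mol.
Base is in excess by 0.007610 - 0.004519 = 0.003091 mol in a total volume of 0.03982 L.
[OH^-] = 0.003091/0.03982 = 0.07761 M, so pOH = 1.11 and pH = 14.00 - 1.11 = 12.89.

12.89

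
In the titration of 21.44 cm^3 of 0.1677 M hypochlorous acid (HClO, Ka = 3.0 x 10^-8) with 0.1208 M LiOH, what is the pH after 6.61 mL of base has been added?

Initial n(HClO) = 0.1677 x 0.02144 = 0.003595 mol.
n(LiOH) added = 0.1208 x 0.006610 = 0.0007985 mol, converting that many moles of HClO to ClO-.
Remaining n(HClO) = 0.002797 mol; n(ClO-) = 0.0007985 mol.
By Henderson-Hasselbalch, pH = pKa + log([A^-]/[HA]) = 7.52 + log(0.0007985/0.002797) = 7.52 + (-0.54) = 6.98.

6.98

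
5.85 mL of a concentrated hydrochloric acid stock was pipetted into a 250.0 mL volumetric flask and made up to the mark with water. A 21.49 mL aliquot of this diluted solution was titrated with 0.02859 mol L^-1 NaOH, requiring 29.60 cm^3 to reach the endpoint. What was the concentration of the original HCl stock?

n(NaOH) = 0.02859 x 0.02960 = 0.0008463 mol.
n(HCl) in the aliquot = 0.0008463 mol.
[diluted HCl] = 0.0008463 / 0.02149 = 0.03938 M.
Dilution factor = 250.0/5.850 = 42.74, so [stock] = 0.03938 x 42.74 = 1.68 M.

1.68 M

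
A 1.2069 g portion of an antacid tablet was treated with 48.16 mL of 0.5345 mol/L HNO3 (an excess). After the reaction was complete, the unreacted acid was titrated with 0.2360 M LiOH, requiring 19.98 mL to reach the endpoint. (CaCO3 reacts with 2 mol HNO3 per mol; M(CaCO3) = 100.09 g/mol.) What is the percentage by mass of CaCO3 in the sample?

87.2%

Total n(HNO3) added = 0.5345 x 0.04816 = 0.02574 mol.
n(LiOH) used = 0.2360 x 0.01998 = 0.004715 mol, which equals the excess n(HNO3).
So n(HNO3) consumed by the sample = 0.02574 - 0.004715 = 0.02103 mol.
n(CaCO3) = 0.02103 / 2 = 0.01051 mol.
mass CaCO3 = 0.01051 x 100.09 = 1.052 g, so %CaCO3 = 1.052/1.2069 x 100 = 87.2%.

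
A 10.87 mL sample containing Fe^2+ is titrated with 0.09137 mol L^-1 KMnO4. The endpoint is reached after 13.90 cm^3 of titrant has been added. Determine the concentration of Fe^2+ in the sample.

0.584 M

n(KMnO4) = 0.09137 x 0.01390 = 0.001270 mol.
From the balanced equation, 1 mol KMnO4 reacts with 5 mol Fe^2+, so n(Fe^2+) = 0.001270 x 5/1 = 0.006350 mol.
[Fe^2+] = 0.006350 / 0.01087 L = 0.584 M.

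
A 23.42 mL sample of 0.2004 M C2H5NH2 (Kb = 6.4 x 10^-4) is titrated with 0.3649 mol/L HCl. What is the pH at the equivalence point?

5.85

n(C2H5NH2) = 0.2004 x 0.02342 = 0.004693 mol; V(HCl) at equivalence = 0.004693/0.3649 = 0.01286 L.
At equivalence the base is fully converted to C2H5NH3+; total volume = 0.03628 L, so [C2H5NH3+] = 0.004693/0.03628 = 0.1294 M.
Ka(C2H5NH3+) = Kw/Kb = 1.0e-14 / 6.4 x 10^-4 = 1.56e-11.
[H^+] = sqrt(Ka x [C2H5NH3+]) = sqrt(1.56e-11 x 0.1294) = 1.42e-6 M.
pH = -log(1.42e-6) = 5.85.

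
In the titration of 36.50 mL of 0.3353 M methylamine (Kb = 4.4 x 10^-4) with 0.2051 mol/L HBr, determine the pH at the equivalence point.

n(CH3NH2) = 0.3353 x 0.03650 = 0.01224 mol; V(HBr) at equivalence = 0.01224/0.2051 = 0.05967 L.
At equivalence the base is fully converted to CH3NH3+; total volume = 0.09617 L, so [CH3NH3+] = 0.01224/0.09617 = 0.1273 M.
Ka(CH3NH3+) = Kw/Kb = 1.0e-14 / 4.4 x 10^-4 = 2.27e-11.
[H^+] = sqrt(Ka x [CH3NH3+]) = sqrt(2.27e-11 x 0.1273) = 1.70e-6 M.
pH = -log(1.70e-6) = 5.77.

5.77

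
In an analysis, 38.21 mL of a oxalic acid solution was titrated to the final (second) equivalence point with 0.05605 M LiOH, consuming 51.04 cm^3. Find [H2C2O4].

0.0374 M

n(LiOH) = 0.05605 x 0.05104 = 0.002861 mol.
At the final (second) equivalence point, 2 mol OH^- react per mol H2C2O4, so n(H2C2O4) = 0.002861 / 2 = 0.001430 mol.
[H2C2O4] = 0.001430 / 0.03821 L = 0.0374 M.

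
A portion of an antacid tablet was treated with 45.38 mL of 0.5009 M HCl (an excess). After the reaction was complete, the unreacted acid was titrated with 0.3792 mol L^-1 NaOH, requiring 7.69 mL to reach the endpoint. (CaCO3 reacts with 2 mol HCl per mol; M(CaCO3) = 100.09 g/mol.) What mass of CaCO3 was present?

0.992 g

Total n(HCl) added = 0.5009 x 0.04538 = 0.02273 mol.
n(NaOH) used = 0.3792 x 0.007690 = 0.002916 mol, which equals the excess n(HCl).
So n(HCl) consumed by the sample = 0.02273 - 0.002916 = 0.01981 mol.
n(CaCO3) = 0.01981 / 2 = 0.009907 mol.
mass = 0.009907 mol x 100.09 g/mol = 0.992 g.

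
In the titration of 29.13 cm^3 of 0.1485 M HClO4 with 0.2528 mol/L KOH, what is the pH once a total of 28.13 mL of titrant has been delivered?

n(acid) = 0.1485 x 0.02913 = 0.004326 mol; n(KOH) added = 0.2528 x 0.02813 = 0.007111 mol.
Base is in excess by 0.007111 - 0.004326 = 0.002785 mol in a total volume of 0.05726 L.
[OH^-] = 0.002785/0.05726 = 0.04865 M, so pOH = 1.31 and pH = 14.00 - 1.31 = 12.69.

12.69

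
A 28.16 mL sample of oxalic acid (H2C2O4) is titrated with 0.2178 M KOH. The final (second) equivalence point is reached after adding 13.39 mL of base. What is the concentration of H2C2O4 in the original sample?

0.0518 M

n(KOH) = 0.2178 x 0.01339 = 0.002916 mol.
At the final (second) equivalence point, 2 mol OH^- react per mol H2C2O4, so n(H2C2O4) = 0.002916 / 2 = 0.001458 mol.
[H2C2O4] = 0.001458 / 0.02816 L = 0.0518 M.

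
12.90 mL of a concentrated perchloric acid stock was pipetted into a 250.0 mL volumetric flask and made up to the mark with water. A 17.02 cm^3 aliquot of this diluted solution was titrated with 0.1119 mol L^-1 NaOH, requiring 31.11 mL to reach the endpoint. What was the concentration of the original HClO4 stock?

3.96 M

n(NaOH) = 0.1119 x 0.03111 = 0.003481 mol.
n(HClO4) in the aliquot = 0.003481 mol.
[diluted HClO4] = 0.003481 / 0.01702 = 0.2045 M.
Dilution factor = 250.0/12.90 = 19.38, so [stock] = 0.2045 x 19.38 = 3.96 M.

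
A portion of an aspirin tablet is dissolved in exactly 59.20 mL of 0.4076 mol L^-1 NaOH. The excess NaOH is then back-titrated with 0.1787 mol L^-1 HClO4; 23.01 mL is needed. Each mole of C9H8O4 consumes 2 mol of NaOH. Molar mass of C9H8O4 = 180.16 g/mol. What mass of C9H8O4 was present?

1.80 g

Total n(NaOH) added = 0.4076 x 0.05920 = 0.02413 mol.
n(HClO4) used = 0.1787 x 0.02301 = 0.004112 mol, which equals the excess n(NaOH).
So n(NaOH) consumed by the sample = 0.02413 - 0.004112 = 0.02002 mol.
n(C9H8O4) = 0.02002 / 2 = 0.01001 mol.
mass = 0.01001 mol x 180.16 g/mol = 1.80 g.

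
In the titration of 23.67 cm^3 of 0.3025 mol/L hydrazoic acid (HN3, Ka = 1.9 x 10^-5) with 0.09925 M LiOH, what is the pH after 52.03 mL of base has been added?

5.13

Initial n(HN3) = 0.3025 x 0.02367 = 0.007160 mol.
n(LiOH) added = 0.09925 x 0.05203 = 0.005164 mol, converting that many moles of HN3 to N3-.
Remaining n(HN3) = 0.001996 mol; n(N3-) = 0.005164 mol.
By Henderson-Hasselbalch, pH = pKa + log([A^-]/[HA]) = 4.72 + log(0.005164/0.001996) = 4.72 + (+0.41) = 5.13.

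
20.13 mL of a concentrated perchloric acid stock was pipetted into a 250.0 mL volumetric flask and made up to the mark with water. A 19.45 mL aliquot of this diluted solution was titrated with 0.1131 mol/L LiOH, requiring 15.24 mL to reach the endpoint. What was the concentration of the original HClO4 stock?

1.10 M

n(LiOH) = 0.1131 x 0.01524 = 0.001724 mol.
n(HClO4) in the aliquot = 0.001724 mol.
[diluted HClO4] = 0.001724 / 0.01945 = 0.08862 M.
Dilution factor = 250.0/20.13 = 12.42, so [stock] = 0.08862 x 12.42 = 1.10 M.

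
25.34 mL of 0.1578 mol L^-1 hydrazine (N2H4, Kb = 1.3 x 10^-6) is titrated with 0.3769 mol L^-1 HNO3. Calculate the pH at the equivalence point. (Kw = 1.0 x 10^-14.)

n(N2H4) = 0.1578 x 0.02534 = 0.003999 mol; V(HNO3) at equivalence = 0.003999/0.3769 = 0.01061 L.
At equivalence the base is fully converted to N2H5+; total volume = 0.03595 L, so [N2H5+] = 0.003999/0.03595 = 0.1112 M.
Ka(N2H5+) = Kw/Kb = 1.0e-14 / 1.3 x 10^-6 = 7.69e-9.
[H^+] = sqrt(Ka x [N2H5+]) = sqrt(7.69e-9 x 0.1112) = 2.93e-5 M.
pH = -log(2.93e-5) = 4.53.

4.53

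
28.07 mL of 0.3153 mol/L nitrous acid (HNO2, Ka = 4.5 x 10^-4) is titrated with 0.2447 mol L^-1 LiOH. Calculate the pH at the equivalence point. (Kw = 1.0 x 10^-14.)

n(HNO2) = 0.3153 x 0.02807 = 0.008850 mol; V(LiOH) at equivalence = 0.008850/0.2447 = 0.03617 L.
At equivalence all the acid is converted to NO2-; total volume = 0.02807 + 0.03617 = 0.06424 L, so [NO2-] = 0.008850/0.06424 = 0.1378 M.
Kb = Kw/Ka = 1.0e-14 / 4.5 x 10^-4 = 2.22e-11.
[OH^-] = sqrt(Kb x [NO2-]) = sqrt(2.22e-11 x 0.1378) = 1.75e-6 M.
pOH = 5.76, so pH = 14.00 - 5.76 = 8.24.

8.24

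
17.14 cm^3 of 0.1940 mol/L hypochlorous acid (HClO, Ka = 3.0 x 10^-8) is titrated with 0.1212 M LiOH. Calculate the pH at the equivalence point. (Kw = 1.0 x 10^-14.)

n(HClO) = 0.1940 x 0.01714 = 0.003325 mol; V(LiOH) at equivalence = 0.003325/0.1212 = 0.02744 L.
At equivalence all the acid is converted to ClO-; total volume = 0.01714 + 0.02744 = 0.04458 L, so [ClO-] = 0.003325/0.04458 = 0.07460 M.
Kb = Kw/Ka = 1.0e-14 / 3.0 x 10^-8 = 3.33e-7.
[OH^-] = sqrt(Kb x [ClO-]) = sqrt(3.33e-7 x 0.07460) = 0.000158 M.
pOH = 3.80, so pH = 14.00 - 3.80 = 10.20.

10.20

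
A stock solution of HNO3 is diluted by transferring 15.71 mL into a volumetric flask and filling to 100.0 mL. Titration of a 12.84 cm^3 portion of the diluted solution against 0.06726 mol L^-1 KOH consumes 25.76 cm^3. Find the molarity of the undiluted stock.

0.859 M

n(KOH) = 0.06726 x 0.02576 = 0.001733 mol.
n(HNO3) in the aliquot = 0.001733 mol.
[diluted HNO3] = 0.001733 / 0.01284 = 0.1349 M.
Dilution factor = 100.0/15.71 = 6.365, so [stock] = 0.1349 x 6.365 = 0.859 M.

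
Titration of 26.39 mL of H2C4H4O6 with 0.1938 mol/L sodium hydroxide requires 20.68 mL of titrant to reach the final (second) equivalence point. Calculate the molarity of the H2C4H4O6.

n(NaOH) = 0.1938 x 0.02068 = 0.004008 mol.
At the final (second) equivalence point, 2 mol OH^- react per mol H2C4H4O6, so n(H2C4H4O6) = 0.004008 / 2 = 0.002004 mol.
[H2C4H4O6] = 0.002004 / 0.02639 L = 0.0759 M.

0.0759 M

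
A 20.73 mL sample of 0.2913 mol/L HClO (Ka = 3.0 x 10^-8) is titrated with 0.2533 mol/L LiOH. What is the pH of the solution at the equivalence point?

10.33

n(HClO) = 0.2913 x 0.02073 = 0.006039 mol; V(LiOH) at equivalence = 0.006039/0.2533 = 0.02384 L.
At equivalence all the acid is converted to ClO-; total volume = 0.02073 + 0.02384 = 0.04457 L, so [ClO-] = 0.006039/0.04457 = 0.1355 M.
Kb = Kw/Ka = 1.0e-14 / 3.0 x 10^-8 = 3.33e-7.
[OH^-] = sqrt(Kb x [ClO-]) = sqrt(3.33e-7 x 0.1355) = 0.000213 M.
pOH = 3.67, so pH = 14.00 - 3.67 = 10.33.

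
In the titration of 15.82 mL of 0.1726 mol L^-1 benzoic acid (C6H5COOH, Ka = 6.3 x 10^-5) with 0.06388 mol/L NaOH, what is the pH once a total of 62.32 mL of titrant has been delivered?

n(acid) = 0.1726 x 0.01582 = 0.002731 mol; n(NaOH) added = 0.06388 x 0.06232 = 0.003981 mol.
Base is in excess by 0.003981 - 0.002731 = 0.001250 mol in a total volume of 0.07814 L.
[OH^-] = 0.001250/0.07814 = 0.01600 M, so pOH = 1.80 and pH = 14.00 - 1.80 = 12.20.

12.20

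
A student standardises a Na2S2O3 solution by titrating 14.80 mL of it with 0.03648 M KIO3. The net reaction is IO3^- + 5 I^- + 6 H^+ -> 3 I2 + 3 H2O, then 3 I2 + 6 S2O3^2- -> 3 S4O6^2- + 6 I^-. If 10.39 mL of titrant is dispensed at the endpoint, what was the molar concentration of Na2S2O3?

0.154 M

n(KIO3) = 0.03648 x 0.01039 = 0.0003790 mol.
From the balanced equation, 1 mol KIO3 reacts with 6 mol Na2S2O3, so n(Na2S2O3) = 0.0003790 x 6/1 = 0.002274 mol.
[Na2S2O3] = 0.002274 / 0.01480 L = 0.154 M.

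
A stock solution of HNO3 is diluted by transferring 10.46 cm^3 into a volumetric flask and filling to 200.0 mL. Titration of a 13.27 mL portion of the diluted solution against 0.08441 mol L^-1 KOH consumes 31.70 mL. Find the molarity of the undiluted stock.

3.86 M

n(KOH) = 0.08441 x 0.03170 = 0.002676 mol.
n(HNO3) in the aliquot = 0.002676 mol.
[diluted HNO3] = 0.002676 / 0.01327 = 0.2016 M.
Dilution factor = 200.0/10.46 = 19.12, so [stock] = 0.2016 x 19.12 = 3.86 M.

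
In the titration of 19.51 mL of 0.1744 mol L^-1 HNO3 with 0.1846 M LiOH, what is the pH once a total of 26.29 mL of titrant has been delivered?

12.50

n(acid) = 0.1744 x 0.01951 = 0.003403 mol; n(LiOH) added = 0.1846 x 0.02629 = 0.004853 mol.
Base is in excess by 0.004853 - 0.003403 = 0.001451 mol in a total volume of 0.04580 L.
[OH^-] = 0.001451/0.04580 = 0.03167 M, so pOH = 1.50 and pH = 14.00 - 1.50 = 12.50.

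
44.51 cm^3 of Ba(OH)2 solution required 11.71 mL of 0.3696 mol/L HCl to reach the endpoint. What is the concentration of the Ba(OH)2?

0.0486 M

n(HCl) delivered = 0.3696 x 0.01171 = 0.004328 mol.
The reaction is 1 Ba(OH)2 + 2 HCl, so n(Ba(OH)2) = 0.004328 x 1/2 = 0.002164 mol.
[Ba(OH)2] = 0.002164 mol / 0.04451 L = 0.0486 M.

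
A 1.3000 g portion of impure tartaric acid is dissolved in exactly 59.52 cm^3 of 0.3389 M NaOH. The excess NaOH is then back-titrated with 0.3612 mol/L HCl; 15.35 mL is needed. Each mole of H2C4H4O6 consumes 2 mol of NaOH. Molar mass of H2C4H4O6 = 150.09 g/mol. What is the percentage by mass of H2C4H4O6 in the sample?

Total n(NaOH) added = 0.3389 x 0.05952 = 0.02017 mol.
n(HCl) used = 0.3612 x 0.01535 = 0.005544 mol, which equals the excess n(NaOH).
So n(NaOH) consumed by the sample = 0.02017 - 0.005544 = 0.01463 mol.
n(H2C4H4O6) = 0.01463 / 2 = 0.007313 mol.
mass H2C4H4O6 = 0.007313 x 150.09 = 1.098 g, so %H2C4H4O6 = 1.098/1.3000 x 100 = 84.4%.

84.4%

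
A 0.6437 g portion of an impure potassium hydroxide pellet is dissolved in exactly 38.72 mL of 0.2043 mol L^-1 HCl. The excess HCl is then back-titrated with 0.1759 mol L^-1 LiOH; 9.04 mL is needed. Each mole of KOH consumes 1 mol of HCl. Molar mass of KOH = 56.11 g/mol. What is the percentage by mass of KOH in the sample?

Total n(HCl) added = 0.2043 x 0.03872 = 0.007910 mol.
n(LiOH) used = 0.1759 x 0.009040 = 0.001590 mol, which equals the excess n(HCl).
So n(HCl) consumed by the sample = 0.007910 - 0.001590 = 0.006320 mol.
n(KOH) = 0.006320 / 1 = 0.006320 mol.
mass KOH = 0.006320 x 56.11 = 0.3546 g, so %KOH = 0.3546/0.6437 x 100 = 55.1%.

55.1%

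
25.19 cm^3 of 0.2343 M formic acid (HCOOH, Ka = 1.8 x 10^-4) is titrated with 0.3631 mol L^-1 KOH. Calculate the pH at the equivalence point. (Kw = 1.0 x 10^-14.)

8.45

n(HCOOH) = 0.2343 x 0.02519 = 0.005902 mol; V(KOH) at equivalence = 0.005902/0.3631 = 0.01625 L.
At equivalence all the acid is converted to HCOO-; total volume = 0.02519 + 0.01625 = 0.04144 L, so [HCOO-] = 0.005902/0.04144 = 0.1424 M.
Kb = Kw/Ka = 1.0e-14 / 1.8 x 10^-4 = 5.56e-11.
[OH^-] = sqrt(Kb x [HCOO-]) = sqrt(5.56e-11 x 0.1424) = 2.81e-6 M.
pOH = 5.55, so pH = 14.00 - 5.55 = 8.45.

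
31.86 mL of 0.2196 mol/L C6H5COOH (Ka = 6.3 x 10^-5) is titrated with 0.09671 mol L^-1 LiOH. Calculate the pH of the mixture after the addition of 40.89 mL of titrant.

4.31

Initial n(C6H5COOH) = 0.2196 x 0.03186 = 0.006996 mol.
n(LiOH) added = 0.09671 x 0.04089 = 0.003954 mol, converting that many moles of C6H5COOH to C6H5COO-.
Remaining n(C6H5COOH) = 0.003042 mol; n(C6H5COO-) = 0.003954 mol.
By Henderson-Hasselbalch, pH = pKa + log([A^-]/[HA]) = 4.20 + log(0.003954/0.003042) = 4.20 + (+0.11) = 4.31.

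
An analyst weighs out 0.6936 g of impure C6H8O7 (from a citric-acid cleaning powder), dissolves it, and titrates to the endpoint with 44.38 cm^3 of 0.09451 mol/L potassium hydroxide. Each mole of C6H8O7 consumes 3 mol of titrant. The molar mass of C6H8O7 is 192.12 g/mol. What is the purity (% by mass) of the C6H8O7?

38.7%

n(KOH) = 0.09451 x 0.04438 = 0.004194 mol.
n(C6H8O7) = 0.004194 / 3 = 0.001398 mol.
mass of C6H8O7 = 0.001398 x 192.12 = 0.2686 g.
% purity = 0.2686 / 0.6936 x 100 = 38.7%.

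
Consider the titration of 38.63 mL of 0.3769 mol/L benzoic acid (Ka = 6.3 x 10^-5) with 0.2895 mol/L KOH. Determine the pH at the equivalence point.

8.71

n(C6H5COOH) = 0.3769 x 0.03863 = 0.01456 mol; V(KOH) at equivalence = 0.01456/0.2895 = 0.05029 L.
At equivalence all the acid is converted to C6H5COO-; total volume = 0.03863 + 0.05029 = 0.08892 L, so [C6H5COO-] = 0.01456/0.08892 = 0.1637 M.
Kb = Kw/Ka = 1.0e-14 / 6.3 x 10^-5 = 1.59e-10.
[OH^-] = sqrt(Kb x [C6H5COO-]) = sqrt(1.59e-10 x 0.1637) = 5.10e-6 M.
pOH = 5.29, so pH = 14.00 - 5.29 = 8.71.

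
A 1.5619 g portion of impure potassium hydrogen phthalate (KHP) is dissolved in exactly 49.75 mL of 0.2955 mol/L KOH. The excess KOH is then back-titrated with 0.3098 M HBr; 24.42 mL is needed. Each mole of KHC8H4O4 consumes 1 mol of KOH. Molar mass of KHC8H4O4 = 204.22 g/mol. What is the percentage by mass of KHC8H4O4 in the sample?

Total n(KOH) added = 0.2955 x 0.04975 = 0.01470 mol.
n(HBr) used = 0.3098 x 0.02442 = 0.007565 mol, which equals the excess n(KOH).
So n(KOH) consumed by the sample = 0.01470 - 0.007565 = 0.007136 mol.
n(KHC8H4O4) = 0.007136 / 1 = 0.007136 mol.
mass KHC8H4O4 = 0.007136 x 204.22 = 1.457 g, so %KHC8H4O4 = 1.457/1.5619 x 100 = 93.3%.

93.3%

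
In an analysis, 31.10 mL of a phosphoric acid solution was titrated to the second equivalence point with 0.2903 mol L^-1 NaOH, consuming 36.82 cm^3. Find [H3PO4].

0.172 M

n(NaOH) = 0.2903 x 0.03682 = 0.01069 mol.
At the second equivalence point, 2 mol OH^- react per mol H3PO4, so n(H3PO4) = 0.01069 / 2 = 0.005344 mol.
[H3PO4] = 0.005344 / 0.03110 L = 0.172 M.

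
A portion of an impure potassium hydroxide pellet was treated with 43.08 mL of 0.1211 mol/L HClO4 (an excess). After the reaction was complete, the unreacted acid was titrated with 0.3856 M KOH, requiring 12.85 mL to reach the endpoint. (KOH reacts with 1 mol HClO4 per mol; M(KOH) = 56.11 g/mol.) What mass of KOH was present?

0.0147 g

Total n(HClO4) added = 0.1211 x 0.04308 = 0.005217 mol.
n(KOH) used = 0.3856 x 0.01285 = 0.004955 mol, which equals the excess n(HClO4).
So n(HClO4) consumed by the sample = 0.005217 - 0.004955 = 0.0002620 mol.
n(KOH) = 0.0002620 / 1 = 0.0002620 mol.
mass = 0.0002620 mol x 56.11 g/mol = 0.0147 g.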